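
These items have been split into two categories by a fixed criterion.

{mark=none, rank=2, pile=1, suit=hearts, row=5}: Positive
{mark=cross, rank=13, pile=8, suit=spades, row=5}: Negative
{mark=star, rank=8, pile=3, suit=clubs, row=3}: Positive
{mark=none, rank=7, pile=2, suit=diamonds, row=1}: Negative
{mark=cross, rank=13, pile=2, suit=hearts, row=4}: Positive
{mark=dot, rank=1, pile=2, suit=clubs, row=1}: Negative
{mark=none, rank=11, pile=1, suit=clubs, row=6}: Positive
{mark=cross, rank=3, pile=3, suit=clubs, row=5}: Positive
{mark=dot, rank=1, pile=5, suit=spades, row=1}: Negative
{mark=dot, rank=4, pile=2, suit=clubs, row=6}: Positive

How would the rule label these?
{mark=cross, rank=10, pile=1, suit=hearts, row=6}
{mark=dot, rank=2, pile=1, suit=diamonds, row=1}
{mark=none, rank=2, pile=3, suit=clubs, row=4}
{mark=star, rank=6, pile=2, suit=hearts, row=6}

Positive, Negative, Positive, Positive

'Positive' ⟺ pile ≤ 3 AND row ≥ 3.
{mark=cross, rank=10, pile=1, suit=hearts, row=6} → pile = 1, row = 6 → Positive. {mark=dot, rank=2, pile=1, suit=diamonds, row=1} → pile = 1, row = 1 → Negative. {mark=none, rank=2, pile=3, suit=clubs, row=4} → pile = 3, row = 4 → Positive. {mark=star, rank=6, pile=2, suit=hearts, row=6} → pile = 2, row = 6 → Positive.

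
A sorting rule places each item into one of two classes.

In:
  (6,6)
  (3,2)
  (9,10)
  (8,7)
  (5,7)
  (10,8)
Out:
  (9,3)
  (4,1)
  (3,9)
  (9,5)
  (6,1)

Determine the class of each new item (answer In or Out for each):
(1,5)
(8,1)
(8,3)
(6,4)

Out, Out, Out, In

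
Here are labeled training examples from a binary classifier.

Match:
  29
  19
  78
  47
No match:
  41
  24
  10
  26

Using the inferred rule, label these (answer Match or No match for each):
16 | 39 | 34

All 'Match' examples share one property — digit sum ≥ 9 — and every 'No match' example lacks it.
No match: 16, since digit sum 1+6 = 7. Match: 39, since digit sum 3+9 = 12. No match: 34, since digit sum 3+4 = 7.

No match, Match, No match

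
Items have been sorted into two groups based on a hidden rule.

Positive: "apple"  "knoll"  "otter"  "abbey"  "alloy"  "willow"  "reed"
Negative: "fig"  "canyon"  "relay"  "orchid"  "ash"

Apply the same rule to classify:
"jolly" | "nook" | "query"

Positive, Positive, Negative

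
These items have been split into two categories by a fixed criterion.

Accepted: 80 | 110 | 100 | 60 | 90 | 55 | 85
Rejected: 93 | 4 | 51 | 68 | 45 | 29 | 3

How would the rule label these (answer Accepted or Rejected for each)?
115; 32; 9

The distinguishing property — multiple of 5 AND at least 51 — holds for all the 'Accepted' cases and none of the 'Rejected' cases.
115: 115 = 5·23, 115 ≥ 51, qualifies → Accepted.
32: 32 = 5·6 + 2, 32 < 51, fails this test → Rejected.
9: 9 = 5·1 + 4, 9 < 51, fails this test → Rejected.

Accepted, Rejected, Rejected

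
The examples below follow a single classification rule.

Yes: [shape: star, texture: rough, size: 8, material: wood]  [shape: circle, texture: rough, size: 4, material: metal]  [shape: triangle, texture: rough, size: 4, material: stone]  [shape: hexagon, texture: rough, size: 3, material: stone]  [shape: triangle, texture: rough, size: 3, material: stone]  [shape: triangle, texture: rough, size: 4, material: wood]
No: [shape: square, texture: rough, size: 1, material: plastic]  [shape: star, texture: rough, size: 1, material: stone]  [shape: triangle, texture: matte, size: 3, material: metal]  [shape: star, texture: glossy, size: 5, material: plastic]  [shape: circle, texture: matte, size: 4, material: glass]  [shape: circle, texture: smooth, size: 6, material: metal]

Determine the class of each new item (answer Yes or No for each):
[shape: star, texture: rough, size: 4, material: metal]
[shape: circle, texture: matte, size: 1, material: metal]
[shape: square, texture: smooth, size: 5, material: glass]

Yes, No, No

A rule that fits every label: texture is rough AND size ≥ 3 — true of each 'Yes' example, false of each 'No' one.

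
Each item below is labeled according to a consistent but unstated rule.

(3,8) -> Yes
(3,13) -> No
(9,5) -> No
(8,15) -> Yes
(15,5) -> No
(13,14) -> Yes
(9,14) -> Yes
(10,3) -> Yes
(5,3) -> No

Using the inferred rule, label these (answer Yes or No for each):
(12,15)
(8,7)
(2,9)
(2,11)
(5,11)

The pattern is that an item is 'Yes' exactly when: sum is odd.
(12,15) → 12+15 = 27 → Yes.
(8,7) → 8+7 = 15 → Yes.
(2,9) → 2+9 = 11 → Yes.
(2,11) → 2+11 = 13 → Yes.
(5,11) → 5+11 = 16 → No.

Yes, Yes, Yes, Yes, No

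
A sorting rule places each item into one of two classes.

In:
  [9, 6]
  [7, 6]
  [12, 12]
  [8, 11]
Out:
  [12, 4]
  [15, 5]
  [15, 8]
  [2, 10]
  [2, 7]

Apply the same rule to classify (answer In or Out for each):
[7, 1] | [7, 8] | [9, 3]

Out, In, Out

The classifier is using: |first − second| ≤ 3.
[7, 1]: Out (|7−1| = 6). [7, 8]: In (|7−8| = 1). [9, 3]: Out (|9−3| = 6).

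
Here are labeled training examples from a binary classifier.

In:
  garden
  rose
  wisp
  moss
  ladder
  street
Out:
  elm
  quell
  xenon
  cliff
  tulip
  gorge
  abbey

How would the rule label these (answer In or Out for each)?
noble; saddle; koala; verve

Comparing the two groups points to one rule — even length.
noble: length 5 — lacks this property, so Out.
saddle: length 6 — qualifies, so In.
koala: length 5 — lacks this property, so Out.
verve: length 5 — lacks this property, so Out.

Out, In, Out, Out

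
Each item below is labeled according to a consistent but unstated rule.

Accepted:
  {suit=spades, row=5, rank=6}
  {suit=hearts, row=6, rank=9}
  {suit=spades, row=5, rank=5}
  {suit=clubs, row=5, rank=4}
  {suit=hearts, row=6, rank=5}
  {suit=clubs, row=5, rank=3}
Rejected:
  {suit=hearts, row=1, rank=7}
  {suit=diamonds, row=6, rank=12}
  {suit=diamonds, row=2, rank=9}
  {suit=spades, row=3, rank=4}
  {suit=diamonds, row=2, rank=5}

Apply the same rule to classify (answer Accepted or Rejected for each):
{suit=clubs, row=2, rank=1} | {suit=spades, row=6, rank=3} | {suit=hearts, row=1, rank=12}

The pattern is that an item is 'Accepted' exactly when: rank ≤ 9 AND row ≥ 5.
Rejected: {suit=clubs, row=2, rank=1}, since rank = 1, row = 2. Accepted: {suit=spades, row=6, rank=3}, since rank = 3, row = 6. Rejected: {suit=hearts, row=1, rank=12}, since rank = 12, row = 1.

Rejected, Accepted, Rejected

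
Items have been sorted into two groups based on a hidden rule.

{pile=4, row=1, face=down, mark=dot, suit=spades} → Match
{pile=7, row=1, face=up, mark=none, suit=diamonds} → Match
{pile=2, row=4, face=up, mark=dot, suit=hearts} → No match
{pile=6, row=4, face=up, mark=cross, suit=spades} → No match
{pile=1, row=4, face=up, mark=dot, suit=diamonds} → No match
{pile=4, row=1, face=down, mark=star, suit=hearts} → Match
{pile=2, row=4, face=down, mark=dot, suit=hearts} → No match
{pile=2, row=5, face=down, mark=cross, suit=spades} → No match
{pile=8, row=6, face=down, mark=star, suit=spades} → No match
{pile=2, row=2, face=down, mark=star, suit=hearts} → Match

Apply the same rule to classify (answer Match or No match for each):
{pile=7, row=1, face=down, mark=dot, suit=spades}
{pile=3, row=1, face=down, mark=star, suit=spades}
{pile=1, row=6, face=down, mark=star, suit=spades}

Match, Match, No match

Rule: row ≤ 2. This holds for each 'Match' example and fails for each 'No match' one.
{pile=7, row=1, face=down, mark=dot, suit=spades} → row = 1 → Match. {pile=3, row=1, face=down, mark=star, suit=spades} → row = 1 → Match. {pile=1, row=6, face=down, mark=star, suit=spades} → row = 6 → No match.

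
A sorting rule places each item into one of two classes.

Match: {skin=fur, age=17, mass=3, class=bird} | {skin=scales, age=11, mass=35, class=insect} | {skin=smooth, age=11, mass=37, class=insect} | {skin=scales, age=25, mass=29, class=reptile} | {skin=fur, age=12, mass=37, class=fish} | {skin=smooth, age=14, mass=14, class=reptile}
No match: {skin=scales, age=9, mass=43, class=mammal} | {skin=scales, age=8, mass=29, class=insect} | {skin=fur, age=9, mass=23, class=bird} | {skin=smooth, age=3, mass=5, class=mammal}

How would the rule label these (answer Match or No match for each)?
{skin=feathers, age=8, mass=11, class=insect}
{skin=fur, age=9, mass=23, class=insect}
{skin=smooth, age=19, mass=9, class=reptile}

A rule that fits every label: age ≥ 11 — true of each 'Match' example, false of each 'No match' one.
{skin=feathers, age=8, mass=11, class=insect}: No match (age = 8).
{skin=fur, age=9, mass=23, class=insect}: No match (age = 9).
{skin=smooth, age=19, mass=9, class=reptile}: Match (age = 19).

No match, No match, Match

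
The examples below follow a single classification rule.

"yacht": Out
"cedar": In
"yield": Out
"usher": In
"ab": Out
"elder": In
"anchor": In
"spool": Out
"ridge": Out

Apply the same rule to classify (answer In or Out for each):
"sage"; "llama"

Checking candidate rules against both groups, what survives is: ends with 'r'.

Out, Out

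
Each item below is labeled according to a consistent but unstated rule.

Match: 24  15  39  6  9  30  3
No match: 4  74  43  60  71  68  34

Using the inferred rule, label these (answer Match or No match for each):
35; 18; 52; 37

The pattern is that an item is 'Match' exactly when: multiple of 3 AND at most 39.
35 — 35 = 3·11 + 2, 35 ≤ 39, hence No match.
18 — 18 = 3·6, 18 ≤ 39, hence Match.
52 — 52 = 3·17 + 1, 52 > 39, hence No match.
37 — 37 = 3·12 + 1, 37 ≤ 39, hence No match.

No match, Match, No match, No match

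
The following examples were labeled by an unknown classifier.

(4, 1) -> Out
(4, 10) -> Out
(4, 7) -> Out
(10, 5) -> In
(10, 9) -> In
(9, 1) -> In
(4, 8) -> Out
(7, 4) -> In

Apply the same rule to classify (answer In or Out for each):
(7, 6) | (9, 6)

Every 'In' example satisfies: first ≥ 5. None of the 'Out' examples do.
(7, 6) → first 7 → In.
(9, 6) → first 9 → In.

In, In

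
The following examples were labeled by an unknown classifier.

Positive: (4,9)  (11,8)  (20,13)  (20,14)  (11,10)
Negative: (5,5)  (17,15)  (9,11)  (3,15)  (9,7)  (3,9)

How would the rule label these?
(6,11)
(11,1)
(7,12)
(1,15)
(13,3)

Positive, Negative, Positive, Negative, Negative

Checking candidate rules against both groups, what survives is: product is even.
Positive: (6,11), since 6·11 = 66. Negative: (11,1), since 11·1 = 11. Positive: (7,12), since 7·12 = 84. Negative: (1,15), since 1·15 = 15. Negative: (13,3), since 13·3 = 39.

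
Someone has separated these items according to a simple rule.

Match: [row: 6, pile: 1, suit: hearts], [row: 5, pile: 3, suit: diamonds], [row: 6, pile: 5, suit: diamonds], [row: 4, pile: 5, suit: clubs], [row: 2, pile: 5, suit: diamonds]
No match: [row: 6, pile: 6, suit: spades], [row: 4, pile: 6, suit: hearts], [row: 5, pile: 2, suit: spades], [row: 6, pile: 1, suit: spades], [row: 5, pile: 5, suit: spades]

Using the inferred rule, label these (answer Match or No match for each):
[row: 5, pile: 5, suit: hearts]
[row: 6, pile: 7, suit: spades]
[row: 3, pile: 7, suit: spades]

The classifier is using: suit is not spades AND pile ≤ 5.
[row: 5, pile: 5, suit: hearts] — suit is hearts, pile = 5, hence Match. [row: 6, pile: 7, suit: spades] — suit is spades, pile = 7, hence No match. [row: 3, pile: 7, suit: spades] — suit is spades, pile = 7, hence No match.

Match, No match, No match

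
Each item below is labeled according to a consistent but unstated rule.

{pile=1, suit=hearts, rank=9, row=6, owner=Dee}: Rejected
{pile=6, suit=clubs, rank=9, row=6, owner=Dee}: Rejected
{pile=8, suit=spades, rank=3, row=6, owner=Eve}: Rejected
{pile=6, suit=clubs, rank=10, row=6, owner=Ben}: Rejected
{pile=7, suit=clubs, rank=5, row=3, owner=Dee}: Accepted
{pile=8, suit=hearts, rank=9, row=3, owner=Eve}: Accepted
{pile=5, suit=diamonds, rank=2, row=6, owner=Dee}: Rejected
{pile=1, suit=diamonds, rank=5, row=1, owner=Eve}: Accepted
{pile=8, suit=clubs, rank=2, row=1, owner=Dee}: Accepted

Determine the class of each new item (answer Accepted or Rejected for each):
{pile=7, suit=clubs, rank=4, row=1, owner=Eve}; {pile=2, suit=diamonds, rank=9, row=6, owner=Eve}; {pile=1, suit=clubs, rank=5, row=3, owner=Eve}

Accepted, Rejected, Accepted

The rule appears to be: row ≤ 3.
{pile=7, suit=clubs, rank=4, row=1, owner=Eve} — row = 1, hence Accepted. {pile=2, suit=diamonds, rank=9, row=6, owner=Eve} — row = 6, hence Rejected. {pile=1, suit=clubs, rank=5, row=3, owner=Eve} — row = 3, hence Accepted.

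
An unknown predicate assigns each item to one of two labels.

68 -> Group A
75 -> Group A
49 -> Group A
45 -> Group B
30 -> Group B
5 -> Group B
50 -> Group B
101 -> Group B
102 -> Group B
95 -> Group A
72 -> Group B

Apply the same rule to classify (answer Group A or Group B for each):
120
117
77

Group B, Group B, Group A

The simplest hypothesis consistent with all the labels is: digit sum ≥ 10.
120 → digit sum 1+2+0 = 3 → Group B. 117 → digit sum 1+1+7 = 9 → Group B. 77 → digit sum 7+7 = 14 → Group A.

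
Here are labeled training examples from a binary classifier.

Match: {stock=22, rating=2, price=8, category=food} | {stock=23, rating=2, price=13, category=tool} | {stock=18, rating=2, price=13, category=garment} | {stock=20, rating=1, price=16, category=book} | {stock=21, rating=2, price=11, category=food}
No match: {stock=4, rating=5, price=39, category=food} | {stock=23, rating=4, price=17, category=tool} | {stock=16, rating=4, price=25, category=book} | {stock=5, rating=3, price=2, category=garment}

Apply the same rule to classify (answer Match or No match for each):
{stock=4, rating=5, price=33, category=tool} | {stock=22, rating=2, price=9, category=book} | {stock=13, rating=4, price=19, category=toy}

The common property of the 'Match' items is: rating ≤ 2. No 'No match' item has it.
{stock=4, rating=5, price=33, category=tool}: rating = 5 — fails the rule, so No match.
{stock=22, rating=2, price=9, category=book}: rating = 2 — matches, so Match.
{stock=13, rating=4, price=19, category=toy}: rating = 4 — fails the rule, so No match.

No match, Match, No match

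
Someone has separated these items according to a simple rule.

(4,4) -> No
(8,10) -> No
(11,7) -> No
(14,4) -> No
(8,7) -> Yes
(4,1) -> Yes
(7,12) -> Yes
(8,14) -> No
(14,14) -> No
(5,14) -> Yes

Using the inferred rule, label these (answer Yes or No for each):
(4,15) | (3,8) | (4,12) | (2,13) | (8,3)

The rule appears to be: sum is odd.

Yes, Yes, No, Yes, Yes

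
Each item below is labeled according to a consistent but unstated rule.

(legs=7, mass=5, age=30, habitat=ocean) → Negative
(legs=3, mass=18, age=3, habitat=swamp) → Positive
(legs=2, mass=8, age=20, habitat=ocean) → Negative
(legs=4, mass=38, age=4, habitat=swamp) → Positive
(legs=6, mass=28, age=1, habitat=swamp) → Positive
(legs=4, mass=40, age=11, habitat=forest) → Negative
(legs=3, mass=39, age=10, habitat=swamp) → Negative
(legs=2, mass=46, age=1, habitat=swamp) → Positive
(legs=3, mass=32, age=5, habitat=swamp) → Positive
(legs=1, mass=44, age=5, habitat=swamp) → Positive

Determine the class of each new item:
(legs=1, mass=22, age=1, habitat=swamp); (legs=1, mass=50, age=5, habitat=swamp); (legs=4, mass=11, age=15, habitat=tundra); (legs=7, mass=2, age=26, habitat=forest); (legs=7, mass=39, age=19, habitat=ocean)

Every 'Positive' example satisfies: age ≤ 5. None of the 'Negative' examples do.
(legs=1, mass=22, age=1, habitat=swamp): age = 1 — passes, so Positive. (legs=1, mass=50, age=5, habitat=swamp): age = 5 — passes, so Positive. (legs=4, mass=11, age=15, habitat=tundra): age = 15 — fails the rule, so Negative. (legs=7, mass=2, age=26, habitat=forest): age = 26 — fails the rule, so Negative. (legs=7, mass=39, age=19, habitat=ocean): age = 19 — fails the rule, so Negative.

Positive, Positive, Negative, Negative, Negative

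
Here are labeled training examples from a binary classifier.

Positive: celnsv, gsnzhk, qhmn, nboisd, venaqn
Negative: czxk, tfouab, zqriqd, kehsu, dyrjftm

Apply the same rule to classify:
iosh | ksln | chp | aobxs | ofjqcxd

Negative, Positive, Negative, Negative, Negative

Every 'Positive' example satisfies: contains 'n'. None of the 'Negative' examples do.
iosh: no 'n' — doesn't qualify, so Negative. ksln: has 'n' — checks out, so Positive. chp: no 'n' — doesn't qualify, so Negative. aobxs: no 'n' — doesn't qualify, so Negative. ofjqcxd: no 'n' — doesn't qualify, so Negative.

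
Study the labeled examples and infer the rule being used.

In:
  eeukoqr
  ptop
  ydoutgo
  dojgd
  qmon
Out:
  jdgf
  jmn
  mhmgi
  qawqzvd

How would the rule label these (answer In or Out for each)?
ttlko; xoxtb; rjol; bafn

In, In, In, Out

One predicate separates the groups cleanly: contains 'o'.
ttlko — has 'o', hence In.
xoxtb — has 'o', hence In.
rjol — has 'o', hence In.
bafn — no 'o', hence Out.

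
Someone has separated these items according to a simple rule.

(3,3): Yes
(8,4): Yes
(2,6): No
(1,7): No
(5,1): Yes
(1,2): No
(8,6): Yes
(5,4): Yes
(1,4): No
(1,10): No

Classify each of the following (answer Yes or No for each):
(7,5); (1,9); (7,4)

One predicate separates the groups cleanly: first ≥ 3.
(7,5) — first 7, hence Yes. (1,9) — first 1, hence No. (7,4) — first 7, hence Yes.

Yes, No, Yes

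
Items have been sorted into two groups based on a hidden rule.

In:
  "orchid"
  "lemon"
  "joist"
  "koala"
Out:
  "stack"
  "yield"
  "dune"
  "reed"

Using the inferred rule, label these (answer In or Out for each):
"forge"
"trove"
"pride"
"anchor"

In, In, Out, In

The rule appears to be: contains 'o'.
"forge": In (has 'o'). "trove": In (has 'o'). "pride": Out (no 'o'). "anchor": In (has 'o').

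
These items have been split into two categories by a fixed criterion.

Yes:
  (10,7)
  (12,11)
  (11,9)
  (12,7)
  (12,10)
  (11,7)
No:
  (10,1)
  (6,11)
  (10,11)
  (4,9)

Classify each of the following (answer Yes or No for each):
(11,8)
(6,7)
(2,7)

Rule: first > second AND sum ≥ 13. This holds for each 'Yes' example and fails for each 'No' one.
Yes: (11,8), since 11 > 8, 11+8 = 19. No: (6,7), since 6 < 7, 6+7 = 13. No: (2,7), since 2 < 7, 2+7 = 9.

Yes, No, No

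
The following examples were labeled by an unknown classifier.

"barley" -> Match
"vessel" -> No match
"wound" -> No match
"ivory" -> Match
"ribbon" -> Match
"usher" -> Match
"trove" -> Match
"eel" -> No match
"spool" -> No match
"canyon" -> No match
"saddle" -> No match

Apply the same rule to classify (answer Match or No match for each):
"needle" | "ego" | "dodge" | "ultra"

Comparing the two groups points to one rule — contains 'r'.
"needle": no 'r' — does not satisfy this, so No match.
"ego": no 'r' — does not satisfy this, so No match.
"dodge": no 'r' — does not satisfy this, so No match.
"ultra": has 'r' — satisfies this, so Match.

No match, No match, No match, Match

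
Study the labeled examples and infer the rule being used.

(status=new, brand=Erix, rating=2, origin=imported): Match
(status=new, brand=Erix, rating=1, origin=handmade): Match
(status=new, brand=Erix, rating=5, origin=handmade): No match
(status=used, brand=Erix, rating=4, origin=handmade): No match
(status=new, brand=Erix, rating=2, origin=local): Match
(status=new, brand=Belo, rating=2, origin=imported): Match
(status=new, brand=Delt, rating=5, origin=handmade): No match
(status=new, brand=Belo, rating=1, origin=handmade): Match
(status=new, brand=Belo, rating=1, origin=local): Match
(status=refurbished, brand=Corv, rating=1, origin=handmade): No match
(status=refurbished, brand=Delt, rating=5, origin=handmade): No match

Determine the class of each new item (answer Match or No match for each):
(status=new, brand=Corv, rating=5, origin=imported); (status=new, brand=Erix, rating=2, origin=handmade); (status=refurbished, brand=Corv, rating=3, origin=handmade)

No match, Match, No match

Rule: status is new AND rating ≤ 2. This holds for each 'Match' example and fails for each 'No match' one.
(status=new, brand=Corv, rating=5, origin=imported): status is new, rating = 5 — does not satisfy this, so No match. (status=new, brand=Erix, rating=2, origin=handmade): status is new, rating = 2 — has this property, so Match. (status=refurbished, brand=Corv, rating=3, origin=handmade): status is refurbished, rating = 3 — does not satisfy this, so No match.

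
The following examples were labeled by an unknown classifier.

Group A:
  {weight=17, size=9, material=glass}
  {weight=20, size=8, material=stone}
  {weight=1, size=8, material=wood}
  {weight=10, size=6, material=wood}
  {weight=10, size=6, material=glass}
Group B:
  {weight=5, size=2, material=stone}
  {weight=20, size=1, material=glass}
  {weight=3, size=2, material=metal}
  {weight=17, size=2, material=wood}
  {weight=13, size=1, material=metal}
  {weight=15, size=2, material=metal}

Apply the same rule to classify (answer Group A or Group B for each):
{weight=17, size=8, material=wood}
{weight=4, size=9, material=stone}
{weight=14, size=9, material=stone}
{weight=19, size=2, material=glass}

Group A, Group A, Group A, Group B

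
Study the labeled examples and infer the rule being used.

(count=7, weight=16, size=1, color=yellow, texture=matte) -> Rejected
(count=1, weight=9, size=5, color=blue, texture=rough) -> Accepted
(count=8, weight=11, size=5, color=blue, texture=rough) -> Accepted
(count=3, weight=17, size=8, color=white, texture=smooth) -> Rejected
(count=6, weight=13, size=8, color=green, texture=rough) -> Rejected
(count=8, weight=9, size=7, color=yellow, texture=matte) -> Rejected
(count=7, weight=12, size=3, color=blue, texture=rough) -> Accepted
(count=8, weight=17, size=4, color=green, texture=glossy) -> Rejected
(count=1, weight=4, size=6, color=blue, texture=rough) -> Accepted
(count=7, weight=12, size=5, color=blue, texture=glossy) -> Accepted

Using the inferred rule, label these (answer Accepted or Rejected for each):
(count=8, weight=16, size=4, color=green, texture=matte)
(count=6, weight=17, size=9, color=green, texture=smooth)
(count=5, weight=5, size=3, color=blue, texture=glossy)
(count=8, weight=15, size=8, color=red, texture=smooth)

The distinguishing property — color is blue — holds for all the 'Accepted' cases and none of the 'Rejected' cases.
(count=8, weight=16, size=4, color=green, texture=matte): color is green, doesn't match → Rejected. (count=6, weight=17, size=9, color=green, texture=smooth): color is green, doesn't match → Rejected. (count=5, weight=5, size=3, color=blue, texture=glossy): color is blue, has this property → Accepted. (count=8, weight=15, size=8, color=red, texture=smooth): color is red, doesn't match → Rejected.

Rejected, Rejected, Accepted, Rejected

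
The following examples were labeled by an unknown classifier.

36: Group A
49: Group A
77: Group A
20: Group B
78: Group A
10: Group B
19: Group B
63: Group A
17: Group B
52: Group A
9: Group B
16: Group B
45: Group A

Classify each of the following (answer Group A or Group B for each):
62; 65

Group A, Group A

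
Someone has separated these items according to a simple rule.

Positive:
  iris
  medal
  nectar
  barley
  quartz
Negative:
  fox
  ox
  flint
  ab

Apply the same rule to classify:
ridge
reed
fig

Positive, Positive, Negative

The classifier is using: has ≥ 2 vowels.
Positive: ridge, since 2 vowels.
Positive: reed, since 2 vowels.
Negative: fig, since 1 vowel.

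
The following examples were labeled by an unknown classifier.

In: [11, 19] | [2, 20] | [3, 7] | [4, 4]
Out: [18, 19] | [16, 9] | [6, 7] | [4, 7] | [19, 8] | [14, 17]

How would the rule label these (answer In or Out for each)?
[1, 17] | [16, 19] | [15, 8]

In, Out, Out

The classifier is using: sum is even.
[1, 17]: 1+17 = 18 — has this property, so In. [16, 19]: 16+19 = 35 — fails the rule, so Out. [15, 8]: 15+8 = 23 — fails the rule, so Out.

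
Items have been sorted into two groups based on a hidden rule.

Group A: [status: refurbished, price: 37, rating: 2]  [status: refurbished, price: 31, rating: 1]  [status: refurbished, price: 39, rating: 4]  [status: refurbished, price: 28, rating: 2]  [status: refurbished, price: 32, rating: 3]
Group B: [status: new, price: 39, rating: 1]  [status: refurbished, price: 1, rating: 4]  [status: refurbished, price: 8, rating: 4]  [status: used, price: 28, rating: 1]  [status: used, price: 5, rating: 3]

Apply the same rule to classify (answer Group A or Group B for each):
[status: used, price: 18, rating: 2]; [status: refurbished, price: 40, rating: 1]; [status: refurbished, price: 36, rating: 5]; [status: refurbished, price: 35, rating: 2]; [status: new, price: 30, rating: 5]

Group B, Group A, Group A, Group A, Group B

Every 'Group A' example satisfies: status is refurbished AND price ≥ 28. None of the 'Group B' examples do.
Group B: [status: used, price: 18, rating: 2], since status is used, price = 18. Group A: [status: refurbished, price: 40, rating: 1], since status is refurbished, price = 40. Group A: [status: refurbished, price: 36, rating: 5], since status is refurbished, price = 36. Group A: [status: refurbished, price: 35, rating: 2], since status is refurbished, price = 35. Group B: [status: new, price: 30, rating: 5], since status is new, price = 30.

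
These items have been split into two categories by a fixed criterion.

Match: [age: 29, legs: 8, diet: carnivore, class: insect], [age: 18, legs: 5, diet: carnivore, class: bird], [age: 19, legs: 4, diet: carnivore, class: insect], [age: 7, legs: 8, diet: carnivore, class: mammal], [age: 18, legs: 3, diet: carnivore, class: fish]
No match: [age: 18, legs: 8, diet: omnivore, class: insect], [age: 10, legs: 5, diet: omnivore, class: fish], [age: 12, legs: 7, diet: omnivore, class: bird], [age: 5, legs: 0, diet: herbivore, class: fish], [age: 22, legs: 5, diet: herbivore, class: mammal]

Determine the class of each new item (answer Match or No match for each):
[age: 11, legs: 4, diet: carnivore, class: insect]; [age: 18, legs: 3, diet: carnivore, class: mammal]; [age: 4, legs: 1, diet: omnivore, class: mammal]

Match, Match, No match

The classifier is using: diet is carnivore.
[age: 11, legs: 4, diet: carnivore, class: insect] — diet is carnivore, hence Match. [age: 18, legs: 3, diet: carnivore, class: mammal] — diet is carnivore, hence Match. [age: 4, legs: 1, diet: omnivore, class: mammal] — diet is omnivore, hence No match.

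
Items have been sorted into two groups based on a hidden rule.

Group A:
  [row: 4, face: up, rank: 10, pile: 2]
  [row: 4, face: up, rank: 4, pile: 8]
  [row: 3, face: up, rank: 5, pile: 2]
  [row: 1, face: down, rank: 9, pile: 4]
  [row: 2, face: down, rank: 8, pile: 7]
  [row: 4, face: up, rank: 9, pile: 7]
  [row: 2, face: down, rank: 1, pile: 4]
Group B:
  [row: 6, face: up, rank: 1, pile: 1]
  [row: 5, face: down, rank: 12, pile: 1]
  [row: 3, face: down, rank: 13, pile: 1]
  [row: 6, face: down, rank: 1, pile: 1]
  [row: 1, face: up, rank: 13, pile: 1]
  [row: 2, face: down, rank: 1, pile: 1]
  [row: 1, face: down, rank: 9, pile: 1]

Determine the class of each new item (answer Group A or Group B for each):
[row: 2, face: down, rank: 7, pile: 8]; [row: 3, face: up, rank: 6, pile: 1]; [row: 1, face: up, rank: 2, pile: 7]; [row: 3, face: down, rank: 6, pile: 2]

Group A, Group B, Group A, Group A

A rule that fits every label: pile ≥ 2 — true of each 'Group A' example, false of each 'Group B' one.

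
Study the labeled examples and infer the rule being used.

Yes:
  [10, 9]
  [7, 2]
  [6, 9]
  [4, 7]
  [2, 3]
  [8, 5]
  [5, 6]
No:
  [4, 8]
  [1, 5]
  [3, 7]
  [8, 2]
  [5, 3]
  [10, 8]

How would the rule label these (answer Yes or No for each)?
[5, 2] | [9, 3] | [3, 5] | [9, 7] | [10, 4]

The classifier is using: sum is odd.

Yes, No, No, No, No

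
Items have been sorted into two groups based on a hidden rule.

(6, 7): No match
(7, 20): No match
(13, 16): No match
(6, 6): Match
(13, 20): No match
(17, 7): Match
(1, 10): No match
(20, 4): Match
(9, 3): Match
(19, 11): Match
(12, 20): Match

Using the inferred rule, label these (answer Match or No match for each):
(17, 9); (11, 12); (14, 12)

Looking at the examples, the only property every 'Match' case has and every 'No match' case lacks is: sum is even.
(17, 9): 17+9 = 26, satisfies this → Match. (11, 12): 11+12 = 23, doesn't qualify → No match. (14, 12): 14+12 = 26, satisfies this → Match.

Match, No match, Match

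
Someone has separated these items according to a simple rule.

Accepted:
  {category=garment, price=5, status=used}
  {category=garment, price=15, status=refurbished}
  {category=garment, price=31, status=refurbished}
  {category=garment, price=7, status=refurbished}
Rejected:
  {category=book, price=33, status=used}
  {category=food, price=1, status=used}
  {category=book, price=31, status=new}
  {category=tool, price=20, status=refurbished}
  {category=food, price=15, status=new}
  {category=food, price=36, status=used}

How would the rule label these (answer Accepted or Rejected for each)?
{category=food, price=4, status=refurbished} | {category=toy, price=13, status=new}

Rejected, Rejected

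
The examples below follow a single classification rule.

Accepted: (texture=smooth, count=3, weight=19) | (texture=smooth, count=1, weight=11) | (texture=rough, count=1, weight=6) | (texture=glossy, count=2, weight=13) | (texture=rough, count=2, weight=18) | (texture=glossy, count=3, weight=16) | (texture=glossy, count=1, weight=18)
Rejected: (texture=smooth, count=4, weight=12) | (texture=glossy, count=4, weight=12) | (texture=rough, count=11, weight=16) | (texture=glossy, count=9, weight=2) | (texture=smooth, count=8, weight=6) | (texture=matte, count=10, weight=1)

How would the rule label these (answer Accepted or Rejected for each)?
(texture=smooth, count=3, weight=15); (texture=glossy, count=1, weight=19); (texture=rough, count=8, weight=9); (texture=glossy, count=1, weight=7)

Accepted, Accepted, Rejected, Accepted

A rule that fits every label: count ≤ 3 — true of each 'Accepted' example, false of each 'Rejected' one.
(texture=smooth, count=3, weight=15) → count = 3 → Accepted. (texture=glossy, count=1, weight=19) → count = 1 → Accepted. (texture=rough, count=8, weight=9) → count = 8 → Rejected. (texture=glossy, count=1, weight=7) → count = 1 → Accepted.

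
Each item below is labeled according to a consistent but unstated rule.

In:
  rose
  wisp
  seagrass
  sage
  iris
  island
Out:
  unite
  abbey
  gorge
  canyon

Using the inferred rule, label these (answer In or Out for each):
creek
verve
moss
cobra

Comparing the two groups points to one rule — contains 's'.
creek — no 's', hence Out. verve — no 's', hence Out. moss — has 's', hence In. cobra — no 's', hence Out.

Out, Out, In, Out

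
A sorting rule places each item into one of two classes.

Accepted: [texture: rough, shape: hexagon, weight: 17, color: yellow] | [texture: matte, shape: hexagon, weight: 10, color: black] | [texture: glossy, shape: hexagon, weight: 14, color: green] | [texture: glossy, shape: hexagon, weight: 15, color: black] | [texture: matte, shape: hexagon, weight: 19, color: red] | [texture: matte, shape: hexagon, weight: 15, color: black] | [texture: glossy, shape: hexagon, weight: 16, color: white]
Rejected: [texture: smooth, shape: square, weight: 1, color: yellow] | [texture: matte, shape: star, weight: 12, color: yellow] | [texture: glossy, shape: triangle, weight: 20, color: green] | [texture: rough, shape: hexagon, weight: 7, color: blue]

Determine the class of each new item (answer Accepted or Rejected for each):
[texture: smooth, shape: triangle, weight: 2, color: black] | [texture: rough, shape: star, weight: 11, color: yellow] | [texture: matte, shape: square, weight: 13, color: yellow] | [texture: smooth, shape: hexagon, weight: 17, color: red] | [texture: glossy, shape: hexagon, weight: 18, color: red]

Rejected, Rejected, Rejected, Accepted, Accepted

A rule that fits every label: shape is hexagon AND weight ≥ 10 — true of each 'Accepted' example, false of each 'Rejected' one.
[texture: smooth, shape: triangle, weight: 2, color: black]: shape is triangle, weight = 2 — fails this test, so Rejected. [texture: rough, shape: star, weight: 11, color: yellow]: shape is star, weight = 11 — fails this test, so Rejected. [texture: matte, shape: square, weight: 13, color: yellow]: shape is square, weight = 13 — fails this test, so Rejected. [texture: smooth, shape: hexagon, weight: 17, color: red]: shape is hexagon, weight = 17 — has this property, so Accepted. [texture: glossy, shape: hexagon, weight: 18, color: red]: shape is hexagon, weight = 18 — has this property, so Accepted.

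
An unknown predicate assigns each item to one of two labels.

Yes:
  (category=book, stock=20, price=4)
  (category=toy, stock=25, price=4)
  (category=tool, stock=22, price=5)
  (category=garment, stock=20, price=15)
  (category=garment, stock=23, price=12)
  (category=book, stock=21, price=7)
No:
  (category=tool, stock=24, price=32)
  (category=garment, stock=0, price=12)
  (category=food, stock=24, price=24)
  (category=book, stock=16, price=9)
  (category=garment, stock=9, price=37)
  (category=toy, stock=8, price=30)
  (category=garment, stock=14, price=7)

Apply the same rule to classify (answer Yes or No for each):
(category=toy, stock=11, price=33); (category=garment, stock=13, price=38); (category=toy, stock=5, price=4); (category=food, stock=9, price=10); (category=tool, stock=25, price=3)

The classifier is using: price ≤ 15 AND stock ≥ 20.
(category=toy, stock=11, price=33) — price = 33, stock = 11, hence No. (category=garment, stock=13, price=38) — price = 38, stock = 13, hence No. (category=toy, stock=5, price=4) — price = 4, stock = 5, hence No. (category=food, stock=9, price=10) — price = 10, stock = 9, hence No. (category=tool, stock=25, price=3) — price = 3, stock = 25, hence Yes.

No, No, No, No, Yes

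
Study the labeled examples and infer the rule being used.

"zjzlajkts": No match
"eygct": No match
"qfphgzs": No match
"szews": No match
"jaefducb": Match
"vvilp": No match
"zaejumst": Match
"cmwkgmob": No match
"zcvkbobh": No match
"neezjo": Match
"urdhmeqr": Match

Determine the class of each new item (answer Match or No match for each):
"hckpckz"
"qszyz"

The common property of the 'Match' items is: has ≥ 2 vowels. No 'No match' item has it.

No match, No match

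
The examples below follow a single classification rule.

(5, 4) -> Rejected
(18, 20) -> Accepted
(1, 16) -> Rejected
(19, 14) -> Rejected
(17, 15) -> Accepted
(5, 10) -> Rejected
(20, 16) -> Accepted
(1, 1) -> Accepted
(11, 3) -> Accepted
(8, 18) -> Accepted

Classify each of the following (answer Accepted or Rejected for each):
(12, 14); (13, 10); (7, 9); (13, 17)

Accepted, Rejected, Accepted, Accepted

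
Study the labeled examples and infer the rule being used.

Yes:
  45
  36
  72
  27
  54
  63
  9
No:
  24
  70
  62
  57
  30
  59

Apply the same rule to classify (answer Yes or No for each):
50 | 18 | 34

No, Yes, No

The distinguishing property — multiple of 9 — holds for all the 'Yes' cases and none of the 'No' cases.
No: 50, since 50 = 9·5 + 5. Yes: 18, since 18 = 9·2. No: 34, since 34 = 9·3 + 7.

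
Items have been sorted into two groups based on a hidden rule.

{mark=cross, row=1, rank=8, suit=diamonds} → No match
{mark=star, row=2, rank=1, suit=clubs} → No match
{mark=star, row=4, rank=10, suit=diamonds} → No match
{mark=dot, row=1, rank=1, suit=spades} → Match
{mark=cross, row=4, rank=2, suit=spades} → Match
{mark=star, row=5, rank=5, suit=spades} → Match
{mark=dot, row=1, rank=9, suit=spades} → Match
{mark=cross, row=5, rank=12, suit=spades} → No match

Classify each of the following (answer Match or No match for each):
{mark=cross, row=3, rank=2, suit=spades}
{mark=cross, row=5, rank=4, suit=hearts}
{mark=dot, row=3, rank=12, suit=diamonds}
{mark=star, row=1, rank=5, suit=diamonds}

Rule: suit is spades AND rank ≤ 9. This holds for each 'Match' example and fails for each 'No match' one.
{mark=cross, row=3, rank=2, suit=spades}: suit is spades, rank = 2 — fits, so Match.
{mark=cross, row=5, rank=4, suit=hearts}: suit is hearts, rank = 4 — does not satisfy this, so No match.
{mark=dot, row=3, rank=12, suit=diamonds}: suit is diamonds, rank = 12 — does not satisfy this, so No match.
{mark=star, row=1, rank=5, suit=diamonds}: suit is diamonds, rank = 5 — does not satisfy this, so No match.

Match, No match, No match, No match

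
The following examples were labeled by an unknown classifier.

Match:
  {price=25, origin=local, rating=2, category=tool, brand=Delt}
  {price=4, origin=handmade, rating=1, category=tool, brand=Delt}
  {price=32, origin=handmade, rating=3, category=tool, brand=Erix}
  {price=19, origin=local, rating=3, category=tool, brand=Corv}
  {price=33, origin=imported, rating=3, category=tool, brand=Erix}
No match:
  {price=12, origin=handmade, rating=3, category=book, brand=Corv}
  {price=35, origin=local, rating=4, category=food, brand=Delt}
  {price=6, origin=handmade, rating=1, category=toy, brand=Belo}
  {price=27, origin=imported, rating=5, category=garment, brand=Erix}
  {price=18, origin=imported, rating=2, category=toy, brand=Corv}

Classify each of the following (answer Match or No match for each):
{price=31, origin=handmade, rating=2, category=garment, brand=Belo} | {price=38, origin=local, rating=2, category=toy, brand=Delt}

The simplest hypothesis consistent with all the labels is: category is tool.

No match, No match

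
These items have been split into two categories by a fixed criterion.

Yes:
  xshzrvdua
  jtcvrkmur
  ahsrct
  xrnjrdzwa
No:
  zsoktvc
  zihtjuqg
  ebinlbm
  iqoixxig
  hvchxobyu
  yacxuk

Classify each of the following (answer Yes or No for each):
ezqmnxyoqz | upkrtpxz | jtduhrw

The distinguishing property — contains 'r' — holds for all the 'Yes' cases and none of the 'No' cases.
ezqmnxyoqz: No (no 'r'). upkrtpxz: Yes (has 'r'). jtduhrw: Yes (has 'r').

No, Yes, Yes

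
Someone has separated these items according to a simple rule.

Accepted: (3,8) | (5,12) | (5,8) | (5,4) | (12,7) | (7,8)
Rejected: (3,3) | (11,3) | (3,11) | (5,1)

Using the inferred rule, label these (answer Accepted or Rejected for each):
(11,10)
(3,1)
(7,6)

The distinguishing property — sum is odd — holds for all the 'Accepted' cases and none of the 'Rejected' cases.
(11,10) → 11+10 = 21 → Accepted.
(3,1) → 3+1 = 4 → Rejected.
(7,6) → 7+6 = 13 → Accepted.

Accepted, Rejected, Accepted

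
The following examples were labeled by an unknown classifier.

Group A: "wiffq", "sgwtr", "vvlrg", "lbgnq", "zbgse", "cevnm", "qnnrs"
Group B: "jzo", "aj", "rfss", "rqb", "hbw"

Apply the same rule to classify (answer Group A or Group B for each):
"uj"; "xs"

Group B, Group B

'Group A' ⟺ length 5.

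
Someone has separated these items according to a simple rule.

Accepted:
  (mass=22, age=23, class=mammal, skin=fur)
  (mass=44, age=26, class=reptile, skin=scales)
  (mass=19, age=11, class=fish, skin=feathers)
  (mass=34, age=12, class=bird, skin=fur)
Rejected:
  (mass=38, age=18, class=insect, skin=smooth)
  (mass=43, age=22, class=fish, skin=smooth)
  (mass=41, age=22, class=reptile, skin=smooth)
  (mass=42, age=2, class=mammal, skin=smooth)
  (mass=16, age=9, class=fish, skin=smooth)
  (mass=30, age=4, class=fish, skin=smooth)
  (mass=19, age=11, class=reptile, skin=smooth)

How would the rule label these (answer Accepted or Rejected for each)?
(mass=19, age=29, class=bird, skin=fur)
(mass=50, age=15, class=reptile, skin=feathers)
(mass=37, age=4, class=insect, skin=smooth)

Accepted, Accepted, Rejected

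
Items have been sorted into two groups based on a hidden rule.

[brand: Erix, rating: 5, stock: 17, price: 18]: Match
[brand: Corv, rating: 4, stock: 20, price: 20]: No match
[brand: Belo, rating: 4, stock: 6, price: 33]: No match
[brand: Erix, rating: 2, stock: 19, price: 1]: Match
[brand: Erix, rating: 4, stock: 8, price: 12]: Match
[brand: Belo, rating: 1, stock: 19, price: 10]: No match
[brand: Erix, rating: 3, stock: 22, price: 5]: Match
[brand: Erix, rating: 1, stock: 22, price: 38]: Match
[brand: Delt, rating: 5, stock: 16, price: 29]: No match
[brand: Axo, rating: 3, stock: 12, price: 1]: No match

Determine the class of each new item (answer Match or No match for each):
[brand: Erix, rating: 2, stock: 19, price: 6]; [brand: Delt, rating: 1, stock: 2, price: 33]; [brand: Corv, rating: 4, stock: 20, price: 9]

The simplest hypothesis consistent with all the labels is: brand is Erix.
[brand: Erix, rating: 2, stock: 19, price: 6] → brand is Erix → Match. [brand: Delt, rating: 1, stock: 2, price: 33] → brand is Delt → No match. [brand: Corv, rating: 4, stock: 20, price: 9] → brand is Corv → No match.

Match, No match, No match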